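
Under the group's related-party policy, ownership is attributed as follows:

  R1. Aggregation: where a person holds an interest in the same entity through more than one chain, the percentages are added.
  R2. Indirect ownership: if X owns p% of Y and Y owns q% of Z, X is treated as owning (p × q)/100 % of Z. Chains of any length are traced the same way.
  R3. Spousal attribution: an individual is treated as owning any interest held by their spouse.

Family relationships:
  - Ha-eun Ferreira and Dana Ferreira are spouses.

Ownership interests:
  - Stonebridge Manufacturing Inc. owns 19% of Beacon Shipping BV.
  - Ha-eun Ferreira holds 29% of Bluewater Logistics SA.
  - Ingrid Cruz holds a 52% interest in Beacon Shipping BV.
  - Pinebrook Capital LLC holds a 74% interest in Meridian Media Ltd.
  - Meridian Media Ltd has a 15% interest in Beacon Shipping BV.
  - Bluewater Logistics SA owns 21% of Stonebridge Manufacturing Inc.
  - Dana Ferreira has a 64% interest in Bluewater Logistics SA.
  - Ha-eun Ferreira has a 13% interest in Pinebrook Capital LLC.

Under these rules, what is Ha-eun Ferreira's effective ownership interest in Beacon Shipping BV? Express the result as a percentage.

By spousal attribution (R3), Ha-eun Ferreira is treated as also owning Dana Ferreira's interest in Bluewater Logistics SA, giving 29% + 64% = 93%.
Chain via Bluewater Logistics SA → Stonebridge Manufacturing Inc. (R2): 93% × 21% × 19% = 3.7107% of Beacon Shipping BV.
Chain via Pinebrook Capital LLC → Meridian Media Ltd (R2): 13% × 74% × 15% = 1.443% of Beacon Shipping BV.
Aggregating (R1): 3.7107% + 1.443% = 5.1537%.

5.1537%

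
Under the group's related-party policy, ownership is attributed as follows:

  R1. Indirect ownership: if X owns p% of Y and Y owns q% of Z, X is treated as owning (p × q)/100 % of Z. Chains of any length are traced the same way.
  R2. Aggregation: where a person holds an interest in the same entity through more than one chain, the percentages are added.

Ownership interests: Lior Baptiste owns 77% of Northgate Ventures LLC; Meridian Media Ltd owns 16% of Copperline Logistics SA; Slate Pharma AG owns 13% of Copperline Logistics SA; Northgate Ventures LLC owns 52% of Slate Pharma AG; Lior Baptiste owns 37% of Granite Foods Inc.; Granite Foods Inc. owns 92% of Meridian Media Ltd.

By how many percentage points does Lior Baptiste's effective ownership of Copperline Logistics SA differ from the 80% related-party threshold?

Chain via Northgate Ventures LLC → Slate Pharma AG (R1): 77% × 52% × 13% = 5.2052% of Copperline Logistics SA.
Chain via Granite Foods Inc. → Meridian Media Ltd (R1): 37% × 92% × 16% = 5.4464% of Copperline Logistics SA.
Aggregating (R2): 5.2052% + 5.4464% = 10.6516%.
10.6516% falls short of the 80% threshold by 69.3484 percentage points.

69.3484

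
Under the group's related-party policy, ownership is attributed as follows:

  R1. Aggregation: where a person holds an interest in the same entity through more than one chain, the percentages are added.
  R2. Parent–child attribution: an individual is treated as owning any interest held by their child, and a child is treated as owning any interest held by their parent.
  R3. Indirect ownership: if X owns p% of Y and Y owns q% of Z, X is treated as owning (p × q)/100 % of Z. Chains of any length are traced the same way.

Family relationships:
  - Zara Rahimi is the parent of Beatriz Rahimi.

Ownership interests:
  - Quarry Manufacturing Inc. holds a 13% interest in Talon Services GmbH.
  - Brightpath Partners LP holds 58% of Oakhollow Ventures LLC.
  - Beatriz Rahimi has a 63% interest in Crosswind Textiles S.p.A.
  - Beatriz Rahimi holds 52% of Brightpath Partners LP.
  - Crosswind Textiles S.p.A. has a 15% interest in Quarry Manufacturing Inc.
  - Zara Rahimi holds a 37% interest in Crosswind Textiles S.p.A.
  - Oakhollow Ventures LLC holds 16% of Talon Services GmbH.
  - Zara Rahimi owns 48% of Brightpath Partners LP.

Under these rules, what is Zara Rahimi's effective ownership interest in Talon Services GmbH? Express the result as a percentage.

11.23%

By parent–child attribution (R2), Zara Rahimi is treated as also owning Beatriz Rahimi's interest in Crosswind Textiles S.p.A, giving 37% + 63% = 100%.
By parent–child attribution (R2), Zara Rahimi is treated as also owning Beatriz Rahimi's interest in Brightpath Partners LP, giving 48% + 52% = 100%.
Chain via Crosswind Textiles S.p.A. → Quarry Manufacturing Inc. (R3): 100% × 15% × 13% = 1.95% of Talon Services GmbH.
Chain via Brightpath Partners LP → Oakhollow Ventures LLC (R3): 100% × 58% × 16% = 9.28% of Talon Services GmbH.
Aggregating (R1): 1.95% + 9.28% = 11.23%.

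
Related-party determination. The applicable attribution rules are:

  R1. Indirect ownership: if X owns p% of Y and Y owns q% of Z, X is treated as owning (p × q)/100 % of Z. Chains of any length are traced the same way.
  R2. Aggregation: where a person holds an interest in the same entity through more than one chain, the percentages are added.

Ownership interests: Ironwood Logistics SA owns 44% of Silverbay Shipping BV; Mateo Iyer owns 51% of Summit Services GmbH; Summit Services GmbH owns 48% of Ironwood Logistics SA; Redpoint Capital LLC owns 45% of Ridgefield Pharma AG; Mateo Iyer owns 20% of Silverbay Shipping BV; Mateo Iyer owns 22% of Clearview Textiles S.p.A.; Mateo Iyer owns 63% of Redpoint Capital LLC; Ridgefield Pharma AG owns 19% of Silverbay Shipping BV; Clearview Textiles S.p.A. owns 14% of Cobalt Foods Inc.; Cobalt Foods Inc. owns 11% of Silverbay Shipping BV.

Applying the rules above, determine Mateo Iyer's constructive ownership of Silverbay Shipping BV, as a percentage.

36.4965%

Chain via Clearview Textiles S.p.A. → Cobalt Foods Inc. (R1): 22% × 14% × 11% = 0.3388% of Silverbay Shipping BV.
Chain via Redpoint Capital LLC → Ridgefield Pharma AG (R1): 63% × 45% × 19% = 5.3865% of Silverbay Shipping BV.
Chain via Summit Services GmbH → Ironwood Logistics SA (R1): 51% × 48% × 44% = 10.7712% of Silverbay Shipping BV.
Direct interest in Silverbay Shipping BV: 20%.
Aggregating (R2): 0.3388% + 5.3865% + 10.7712% + 20% = 36.4965%.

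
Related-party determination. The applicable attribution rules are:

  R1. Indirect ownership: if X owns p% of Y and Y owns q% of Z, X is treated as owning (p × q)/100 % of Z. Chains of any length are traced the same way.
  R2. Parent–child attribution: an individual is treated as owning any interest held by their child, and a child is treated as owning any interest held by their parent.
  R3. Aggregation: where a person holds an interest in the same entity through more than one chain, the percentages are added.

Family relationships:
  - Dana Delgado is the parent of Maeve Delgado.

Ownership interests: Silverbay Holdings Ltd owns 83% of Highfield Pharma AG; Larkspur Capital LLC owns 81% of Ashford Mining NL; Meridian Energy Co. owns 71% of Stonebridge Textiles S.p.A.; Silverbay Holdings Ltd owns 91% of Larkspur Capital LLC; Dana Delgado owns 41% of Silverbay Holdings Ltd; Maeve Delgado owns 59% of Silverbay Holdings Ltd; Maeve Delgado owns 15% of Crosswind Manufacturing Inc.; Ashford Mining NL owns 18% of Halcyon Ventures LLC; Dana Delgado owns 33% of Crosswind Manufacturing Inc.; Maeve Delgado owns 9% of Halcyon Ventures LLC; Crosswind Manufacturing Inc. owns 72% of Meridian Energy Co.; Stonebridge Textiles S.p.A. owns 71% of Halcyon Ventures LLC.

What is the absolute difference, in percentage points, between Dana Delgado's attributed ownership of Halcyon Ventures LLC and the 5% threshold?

By parent–child attribution (R2), Dana Delgado is treated as also owning Maeve Delgado's interest in Crosswind Manufacturing Inc, giving 33% + 15% = 48%.
By parent–child attribution (R2), Dana Delgado is treated as also owning Maeve Delgado's interest in Silverbay Holdings Ltd, giving 41% + 59% = 100%.
By parent–child attribution (R2), Dana Delgado is treated as owning Maeve Delgado's 9% interest in Halcyon Ventures LLC.
Chain via Crosswind Manufacturing Inc. → Meridian Energy Co. → Stonebridge Textiles S.p.A. (R1): 48% × 72% × 71% × 71% = 17.421696% of Halcyon Ventures LLC.
Chain via Silverbay Holdings Ltd → Larkspur Capital LLC → Ashford Mining NL (R1): 100% × 91% × 81% × 18% = 13.2678% of Halcyon Ventures LLC.
Direct interest in Halcyon Ventures LLC: 9%.
Aggregating (R3): 17.421696% + 13.2678% + 9% = 39.689496%.
39.689496% exceeds the 5% threshold by 34.689496 percentage points.

34.689496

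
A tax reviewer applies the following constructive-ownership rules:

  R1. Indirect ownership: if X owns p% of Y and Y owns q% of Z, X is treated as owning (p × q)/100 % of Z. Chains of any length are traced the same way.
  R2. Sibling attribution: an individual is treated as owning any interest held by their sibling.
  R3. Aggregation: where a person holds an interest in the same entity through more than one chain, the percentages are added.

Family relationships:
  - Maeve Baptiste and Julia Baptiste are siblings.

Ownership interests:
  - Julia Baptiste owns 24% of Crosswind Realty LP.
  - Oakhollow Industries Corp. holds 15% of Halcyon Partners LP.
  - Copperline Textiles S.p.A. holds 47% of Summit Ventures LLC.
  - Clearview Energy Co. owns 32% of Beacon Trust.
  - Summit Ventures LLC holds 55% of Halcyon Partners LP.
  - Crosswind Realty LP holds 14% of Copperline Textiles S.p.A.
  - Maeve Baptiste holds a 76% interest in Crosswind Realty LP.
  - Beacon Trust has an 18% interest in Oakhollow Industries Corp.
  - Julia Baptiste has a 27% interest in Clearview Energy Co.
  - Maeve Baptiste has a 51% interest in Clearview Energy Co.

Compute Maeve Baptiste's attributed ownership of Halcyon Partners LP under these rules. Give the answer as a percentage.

By sibling attribution (R2), Maeve Baptiste is treated as also owning Julia Baptiste's interest in Crosswind Realty LP, giving 76% + 24% = 100%.
By sibling attribution (R2), Maeve Baptiste is treated as also owning Julia Baptiste's interest in Clearview Energy Co, giving 51% + 27% = 78%.
Chain via Crosswind Realty LP → Copperline Textiles S.p.A. → Summit Ventures LLC (R1): 100% × 14% × 47% × 55% = 3.619% of Halcyon Partners LP.
Chain via Clearview Energy Co. → Beacon Trust → Oakhollow Industries Corp. (R1): 78% × 32% × 18% × 15% = 0.67392% of Halcyon Partners LP.
Aggregating (R3): 3.619% + 0.67392% = 4.29292%.

4.29292%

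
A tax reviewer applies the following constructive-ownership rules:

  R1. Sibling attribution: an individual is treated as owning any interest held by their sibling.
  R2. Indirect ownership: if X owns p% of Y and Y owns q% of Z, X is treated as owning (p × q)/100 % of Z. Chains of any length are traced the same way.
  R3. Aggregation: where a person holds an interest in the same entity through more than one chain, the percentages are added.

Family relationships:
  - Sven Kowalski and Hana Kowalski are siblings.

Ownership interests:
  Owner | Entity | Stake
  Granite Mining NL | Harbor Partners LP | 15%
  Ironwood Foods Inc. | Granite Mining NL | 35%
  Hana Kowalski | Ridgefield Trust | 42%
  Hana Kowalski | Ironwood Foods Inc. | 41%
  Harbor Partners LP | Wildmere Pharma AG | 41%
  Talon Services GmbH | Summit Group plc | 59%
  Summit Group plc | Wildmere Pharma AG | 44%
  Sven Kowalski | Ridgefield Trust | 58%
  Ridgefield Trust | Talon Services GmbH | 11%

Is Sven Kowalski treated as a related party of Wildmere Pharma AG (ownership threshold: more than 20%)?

By sibling attribution (R1), Sven Kowalski is treated as also owning Hana Kowalski's interest in Ridgefield Trust, giving 58% + 42% = 100%.
By sibling attribution (R1), Sven Kowalski is treated as owning Hana Kowalski's 41% interest in Ironwood Foods Inc.
Chain via Ridgefield Trust → Talon Services GmbH → Summit Group plc (R2): 100% × 11% × 59% × 44% = 2.8556% of Wildmere Pharma AG.
Chain via Ironwood Foods Inc. → Granite Mining NL → Harbor Partners LP (R2): 41% × 35% × 15% × 41% = 0.882525% of Wildmere Pharma AG.
Aggregating (R3): 2.8556% + 0.882525% = 3.738125%.
3.738125% does not exceed the 20% threshold, so Sven is not a related party to Wildmere Pharma AG.

No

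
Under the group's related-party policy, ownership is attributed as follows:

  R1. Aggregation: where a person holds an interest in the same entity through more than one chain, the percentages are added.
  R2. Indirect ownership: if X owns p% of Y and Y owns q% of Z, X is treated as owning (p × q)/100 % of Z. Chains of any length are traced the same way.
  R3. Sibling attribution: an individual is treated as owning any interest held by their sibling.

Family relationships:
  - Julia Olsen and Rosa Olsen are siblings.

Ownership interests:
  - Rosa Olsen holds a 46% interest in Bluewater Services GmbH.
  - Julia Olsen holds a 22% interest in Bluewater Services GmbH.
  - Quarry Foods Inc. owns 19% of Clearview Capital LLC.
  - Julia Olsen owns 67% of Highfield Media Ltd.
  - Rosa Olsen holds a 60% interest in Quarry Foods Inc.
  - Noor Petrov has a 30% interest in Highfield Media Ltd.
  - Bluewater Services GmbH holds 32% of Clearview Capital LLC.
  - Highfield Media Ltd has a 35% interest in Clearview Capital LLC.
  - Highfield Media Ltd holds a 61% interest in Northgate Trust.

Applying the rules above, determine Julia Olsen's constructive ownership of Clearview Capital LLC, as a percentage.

By sibling attribution (R3), Julia Olsen is treated as also owning Rosa Olsen's interest in Bluewater Services GmbH, giving 22% + 46% = 68%.
By sibling attribution (R3), Julia Olsen is treated as owning Rosa Olsen's 60% interest in Quarry Foods Inc.
Chain via Highfield Media Ltd (R2): 67% × 35% = 23.45% of Clearview Capital LLC.
Chain via Bluewater Services GmbH (R2): 68% × 32% = 21.76% of Clearview Capital LLC.
Chain via Quarry Foods Inc. (R2): 60% × 19% = 11.4% of Clearview Capital LLC.
Aggregating (R1): 23.45% + 21.76% + 11.4% = 56.61%.

56.61%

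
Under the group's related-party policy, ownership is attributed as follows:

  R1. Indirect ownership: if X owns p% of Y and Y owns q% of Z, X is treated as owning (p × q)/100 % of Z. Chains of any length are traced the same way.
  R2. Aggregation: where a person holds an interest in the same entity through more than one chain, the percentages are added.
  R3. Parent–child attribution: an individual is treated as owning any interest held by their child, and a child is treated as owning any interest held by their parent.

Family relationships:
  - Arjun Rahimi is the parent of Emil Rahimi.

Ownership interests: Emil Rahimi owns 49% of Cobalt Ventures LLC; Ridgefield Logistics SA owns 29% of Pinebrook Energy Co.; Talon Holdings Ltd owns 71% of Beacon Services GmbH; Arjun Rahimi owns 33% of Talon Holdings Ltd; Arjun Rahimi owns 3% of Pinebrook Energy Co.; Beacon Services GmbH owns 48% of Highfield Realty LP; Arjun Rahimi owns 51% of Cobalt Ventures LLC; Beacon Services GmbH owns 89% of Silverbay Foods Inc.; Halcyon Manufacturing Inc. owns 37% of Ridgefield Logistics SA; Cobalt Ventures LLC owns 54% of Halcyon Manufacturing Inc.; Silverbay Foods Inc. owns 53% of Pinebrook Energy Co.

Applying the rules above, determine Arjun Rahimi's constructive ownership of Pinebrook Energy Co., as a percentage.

By parent–child attribution (R3), Arjun Rahimi is treated as also owning Emil Rahimi's interest in Cobalt Ventures LLC, giving 51% + 49% = 100%.
Chain via Talon Holdings Ltd → Beacon Services GmbH → Silverbay Foods Inc. (R1): 33% × 71% × 89% × 53% = 11.051931% of Pinebrook Energy Co.
Chain via Cobalt Ventures LLC → Halcyon Manufacturing Inc. → Ridgefield Logistics SA (R1): 100% × 54% × 37% × 29% = 5.7942% of Pinebrook Energy Co.
Direct interest in Pinebrook Energy Co: 3%.
Aggregating (R2): 11.051931% + 5.7942% + 3% = 19.846131%.

19.846131%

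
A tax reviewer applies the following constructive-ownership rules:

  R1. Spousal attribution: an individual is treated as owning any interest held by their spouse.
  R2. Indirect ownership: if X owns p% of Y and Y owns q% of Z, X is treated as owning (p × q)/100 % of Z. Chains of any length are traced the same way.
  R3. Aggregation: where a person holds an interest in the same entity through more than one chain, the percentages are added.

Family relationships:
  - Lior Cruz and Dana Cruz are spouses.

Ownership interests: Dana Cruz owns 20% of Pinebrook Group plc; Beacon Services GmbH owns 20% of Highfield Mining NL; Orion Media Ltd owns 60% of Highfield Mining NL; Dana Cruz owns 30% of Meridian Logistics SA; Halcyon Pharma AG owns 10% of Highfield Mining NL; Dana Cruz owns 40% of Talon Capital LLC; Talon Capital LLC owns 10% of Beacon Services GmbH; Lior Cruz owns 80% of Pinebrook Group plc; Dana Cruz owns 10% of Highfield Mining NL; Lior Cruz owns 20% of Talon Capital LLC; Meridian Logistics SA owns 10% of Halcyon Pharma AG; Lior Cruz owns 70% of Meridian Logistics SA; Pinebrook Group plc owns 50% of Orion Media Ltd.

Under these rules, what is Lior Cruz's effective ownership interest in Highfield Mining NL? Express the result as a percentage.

By spousal attribution (R1), Lior Cruz is treated as also owning Dana Cruz's interest in Pinebrook Group plc, giving 80% + 20% = 100%.
By spousal attribution (R1), Lior Cruz is treated as also owning Dana Cruz's interest in Meridian Logistics SA, giving 70% + 30% = 100%.
By spousal attribution (R1), Lior Cruz is treated as also owning Dana Cruz's interest in Talon Capital LLC, giving 20% + 40% = 60%.
By spousal attribution (R1), Lior Cruz is treated as owning Dana Cruz's 10% interest in Highfield Mining NL.
Chain via Pinebrook Group plc → Orion Media Ltd (R2): 100% × 50% × 60% = 30% of Highfield Mining NL.
Chain via Meridian Logistics SA → Halcyon Pharma AG (R2): 100% × 10% × 10% = 1% of Highfield Mining NL.
Chain via Talon Capital LLC → Beacon Services GmbH (R2): 60% × 10% × 20% = 1.2% of Highfield Mining NL.
Direct interest in Highfield Mining NL: 10%.
Aggregating (R3): 30% + 1% + 1.2% + 10% = 42.2%.

42.2%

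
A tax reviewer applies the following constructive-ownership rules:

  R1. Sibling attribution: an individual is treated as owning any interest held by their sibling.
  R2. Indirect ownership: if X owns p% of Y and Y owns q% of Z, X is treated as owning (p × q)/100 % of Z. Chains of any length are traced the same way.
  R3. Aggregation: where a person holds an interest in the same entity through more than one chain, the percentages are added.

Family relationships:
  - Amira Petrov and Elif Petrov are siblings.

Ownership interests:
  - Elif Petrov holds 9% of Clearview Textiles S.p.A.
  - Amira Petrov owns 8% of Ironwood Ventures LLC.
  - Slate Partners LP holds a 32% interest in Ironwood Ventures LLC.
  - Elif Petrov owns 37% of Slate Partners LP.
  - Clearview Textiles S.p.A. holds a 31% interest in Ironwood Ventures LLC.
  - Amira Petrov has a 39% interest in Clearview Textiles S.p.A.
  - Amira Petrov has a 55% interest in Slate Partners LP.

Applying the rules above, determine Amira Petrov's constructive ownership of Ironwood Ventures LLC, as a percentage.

By sibling attribution (R1), Amira Petrov is treated as also owning Elif Petrov's interest in Slate Partners LP, giving 55% + 37% = 92%.
By sibling attribution (R1), Amira Petrov is treated as also owning Elif Petrov's interest in Clearview Textiles S.p.A, giving 39% + 9% = 48%.
Chain via Slate Partners LP (R2): 92% × 32% = 29.44% of Ironwood Ventures LLC.
Chain via Clearview Textiles S.p.A. (R2): 48% × 31% = 14.88% of Ironwood Ventures LLC.
Direct interest in Ironwood Ventures LLC: 8%.
Aggregating (R3): 29.44% + 14.88% + 8% = 52.32%.

52.32%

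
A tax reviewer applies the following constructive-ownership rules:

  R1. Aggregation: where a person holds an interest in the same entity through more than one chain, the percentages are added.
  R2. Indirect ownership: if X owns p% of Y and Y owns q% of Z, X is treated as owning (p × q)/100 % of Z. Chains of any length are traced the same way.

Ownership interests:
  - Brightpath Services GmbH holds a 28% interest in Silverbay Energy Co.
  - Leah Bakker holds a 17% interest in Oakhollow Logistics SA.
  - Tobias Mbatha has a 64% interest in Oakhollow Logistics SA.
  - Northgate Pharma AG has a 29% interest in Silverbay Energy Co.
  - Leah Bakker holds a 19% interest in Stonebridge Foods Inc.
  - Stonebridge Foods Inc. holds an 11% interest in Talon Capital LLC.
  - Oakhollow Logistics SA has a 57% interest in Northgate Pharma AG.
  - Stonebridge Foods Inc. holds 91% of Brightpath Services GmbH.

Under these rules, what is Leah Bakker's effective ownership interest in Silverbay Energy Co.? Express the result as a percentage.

7.6513%

Chain via Stonebridge Foods Inc. → Brightpath Services GmbH (R2): 19% × 91% × 28% = 4.8412% of Silverbay Energy Co.
Chain via Oakhollow Logistics SA → Northgate Pharma AG (R2): 17% × 57% × 29% = 2.8101% of Silverbay Energy Co.
Aggregating (R1): 4.8412% + 2.8101% = 7.6513%.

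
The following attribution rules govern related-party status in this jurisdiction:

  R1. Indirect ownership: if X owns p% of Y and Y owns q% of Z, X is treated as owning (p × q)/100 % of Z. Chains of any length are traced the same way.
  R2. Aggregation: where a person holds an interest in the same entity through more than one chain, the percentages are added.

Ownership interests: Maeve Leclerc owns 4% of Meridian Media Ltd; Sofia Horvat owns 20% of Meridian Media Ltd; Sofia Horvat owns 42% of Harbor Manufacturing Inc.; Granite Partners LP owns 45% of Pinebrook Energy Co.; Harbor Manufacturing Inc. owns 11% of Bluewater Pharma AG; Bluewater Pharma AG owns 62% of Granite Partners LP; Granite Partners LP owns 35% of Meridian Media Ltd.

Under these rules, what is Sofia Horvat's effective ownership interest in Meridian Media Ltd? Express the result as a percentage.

Chain via Harbor Manufacturing Inc. → Bluewater Pharma AG → Granite Partners LP (R1): 42% × 11% × 62% × 35% = 1.00254% of Meridian Media Ltd.
Direct interest in Meridian Media Ltd: 20%.
Aggregating (R2): 1.00254% + 20% = 21.00254%.

21.00254%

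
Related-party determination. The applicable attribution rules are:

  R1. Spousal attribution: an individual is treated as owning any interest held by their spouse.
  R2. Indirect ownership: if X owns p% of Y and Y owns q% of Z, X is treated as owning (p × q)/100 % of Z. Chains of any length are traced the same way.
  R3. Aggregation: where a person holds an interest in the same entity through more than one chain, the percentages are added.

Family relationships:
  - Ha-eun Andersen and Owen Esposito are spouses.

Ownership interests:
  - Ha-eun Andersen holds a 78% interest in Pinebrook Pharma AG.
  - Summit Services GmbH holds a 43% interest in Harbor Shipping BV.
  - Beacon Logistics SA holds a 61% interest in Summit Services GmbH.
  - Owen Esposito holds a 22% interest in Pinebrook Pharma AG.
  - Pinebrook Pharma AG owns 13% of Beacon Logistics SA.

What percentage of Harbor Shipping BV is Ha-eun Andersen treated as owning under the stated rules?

3.4099%

By spousal attribution (R1), Ha-eun Andersen is treated as also owning Owen Esposito's interest in Pinebrook Pharma AG, giving 78% + 22% = 100%.
Chain via Pinebrook Pharma AG → Beacon Logistics SA → Summit Services GmbH (R2): 100% × 13% × 61% × 43% = 3.4099% of Harbor Shipping BV.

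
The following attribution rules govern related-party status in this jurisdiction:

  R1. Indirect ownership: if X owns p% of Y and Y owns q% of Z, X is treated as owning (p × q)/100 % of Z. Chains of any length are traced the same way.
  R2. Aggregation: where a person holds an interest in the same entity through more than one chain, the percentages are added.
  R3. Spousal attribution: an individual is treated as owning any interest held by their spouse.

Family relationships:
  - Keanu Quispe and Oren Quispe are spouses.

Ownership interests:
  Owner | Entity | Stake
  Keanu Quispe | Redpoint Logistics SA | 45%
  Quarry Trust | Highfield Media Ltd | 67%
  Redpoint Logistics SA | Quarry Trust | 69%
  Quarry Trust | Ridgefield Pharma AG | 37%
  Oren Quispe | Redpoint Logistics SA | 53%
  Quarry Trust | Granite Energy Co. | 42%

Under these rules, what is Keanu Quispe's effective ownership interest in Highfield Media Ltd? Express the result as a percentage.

45.3054%

By spousal attribution (R3), Keanu Quispe is treated as also owning Oren Quispe's interest in Redpoint Logistics SA, giving 45% + 53% = 98%.
Chain via Redpoint Logistics SA → Quarry Trust (R1): 98% × 69% × 67% = 45.3054% of Highfield Media Ltd.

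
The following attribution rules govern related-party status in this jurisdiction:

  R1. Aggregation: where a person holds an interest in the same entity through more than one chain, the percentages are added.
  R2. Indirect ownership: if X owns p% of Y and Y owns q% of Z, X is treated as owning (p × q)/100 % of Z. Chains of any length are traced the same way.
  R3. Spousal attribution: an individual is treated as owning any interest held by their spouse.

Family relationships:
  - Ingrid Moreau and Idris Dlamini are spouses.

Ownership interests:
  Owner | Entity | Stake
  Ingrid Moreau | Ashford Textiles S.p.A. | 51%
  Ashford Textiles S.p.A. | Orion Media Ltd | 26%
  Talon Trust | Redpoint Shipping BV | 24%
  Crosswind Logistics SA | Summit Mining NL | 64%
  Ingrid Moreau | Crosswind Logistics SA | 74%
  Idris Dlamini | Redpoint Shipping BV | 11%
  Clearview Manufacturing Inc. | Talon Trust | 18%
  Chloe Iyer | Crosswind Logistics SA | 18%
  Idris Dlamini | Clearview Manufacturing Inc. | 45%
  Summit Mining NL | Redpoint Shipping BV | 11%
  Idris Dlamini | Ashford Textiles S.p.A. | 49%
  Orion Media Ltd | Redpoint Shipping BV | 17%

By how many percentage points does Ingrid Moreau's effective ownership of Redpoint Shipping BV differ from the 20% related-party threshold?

By spousal attribution (R3), Ingrid Moreau is treated as also owning Idris Dlamini's interest in Ashford Textiles S.p.A, giving 51% + 49% = 100%.
By spousal attribution (R3), Ingrid Moreau is treated as owning Idris Dlamini's 45% interest in Clearview Manufacturing Inc.
By spousal attribution (R3), Ingrid Moreau is treated as owning Idris Dlamini's 11% interest in Redpoint Shipping BV.
Chain via Ashford Textiles S.p.A. → Orion Media Ltd (R2): 100% × 26% × 17% = 4.42% of Redpoint Shipping BV.
Chain via Crosswind Logistics SA → Summit Mining NL (R2): 74% × 64% × 11% = 5.2096% of Redpoint Shipping BV.
Chain via Clearview Manufacturing Inc. → Talon Trust (R2): 45% × 18% × 24% = 1.944% of Redpoint Shipping BV.
Direct interest in Redpoint Shipping BV: 11%.
Aggregating (R1): 4.42% + 5.2096% + 1.944% + 11% = 22.5736%.
22.5736% exceeds the 20% threshold by 2.5736 percentage points.

2.5736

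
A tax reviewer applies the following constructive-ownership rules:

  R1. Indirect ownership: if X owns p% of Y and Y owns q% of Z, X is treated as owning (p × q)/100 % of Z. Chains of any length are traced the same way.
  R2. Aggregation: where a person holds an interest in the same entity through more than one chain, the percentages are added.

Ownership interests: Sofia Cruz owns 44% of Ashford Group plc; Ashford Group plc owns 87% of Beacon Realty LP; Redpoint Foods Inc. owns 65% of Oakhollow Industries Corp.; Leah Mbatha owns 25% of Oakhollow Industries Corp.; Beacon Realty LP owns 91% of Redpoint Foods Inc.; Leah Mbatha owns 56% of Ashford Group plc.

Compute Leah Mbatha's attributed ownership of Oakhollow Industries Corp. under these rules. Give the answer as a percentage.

53.81788%

Chain via Ashford Group plc → Beacon Realty LP → Redpoint Foods Inc. (R1): 56% × 87% × 91% × 65% = 28.81788% of Oakhollow Industries Corp.
Direct interest in Oakhollow Industries Corp: 25%.
Aggregating (R2): 28.81788% + 25% = 53.81788%.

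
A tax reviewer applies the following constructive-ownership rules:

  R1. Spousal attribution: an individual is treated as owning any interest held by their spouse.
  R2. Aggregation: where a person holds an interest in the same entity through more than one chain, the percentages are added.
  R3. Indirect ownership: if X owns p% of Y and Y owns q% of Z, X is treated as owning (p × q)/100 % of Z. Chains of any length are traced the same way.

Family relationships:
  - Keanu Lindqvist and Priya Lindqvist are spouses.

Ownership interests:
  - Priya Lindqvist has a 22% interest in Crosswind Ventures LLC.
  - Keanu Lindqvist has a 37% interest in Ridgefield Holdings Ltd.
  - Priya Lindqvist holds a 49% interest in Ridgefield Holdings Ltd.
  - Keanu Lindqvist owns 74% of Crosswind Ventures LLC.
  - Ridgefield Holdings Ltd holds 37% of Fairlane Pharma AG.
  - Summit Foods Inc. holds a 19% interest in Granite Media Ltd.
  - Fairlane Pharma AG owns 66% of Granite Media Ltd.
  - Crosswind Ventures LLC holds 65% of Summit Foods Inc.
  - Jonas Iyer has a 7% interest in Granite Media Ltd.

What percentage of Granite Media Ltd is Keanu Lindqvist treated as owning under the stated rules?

32.8572%

By spousal attribution (R1), Keanu Lindqvist is treated as also owning Priya Lindqvist's interest in Ridgefield Holdings Ltd, giving 37% + 49% = 86%.
By spousal attribution (R1), Keanu Lindqvist is treated as also owning Priya Lindqvist's interest in Crosswind Ventures LLC, giving 74% + 22% = 96%.
Chain via Ridgefield Holdings Ltd → Fairlane Pharma AG (R3): 86% × 37% × 66% = 21.0012% of Granite Media Ltd.
Chain via Crosswind Ventures LLC → Summit Foods Inc. (R3): 96% × 65% × 19% = 11.856% of Granite Media Ltd.
Aggregating (R2): 21.0012% + 11.856% = 32.8572%.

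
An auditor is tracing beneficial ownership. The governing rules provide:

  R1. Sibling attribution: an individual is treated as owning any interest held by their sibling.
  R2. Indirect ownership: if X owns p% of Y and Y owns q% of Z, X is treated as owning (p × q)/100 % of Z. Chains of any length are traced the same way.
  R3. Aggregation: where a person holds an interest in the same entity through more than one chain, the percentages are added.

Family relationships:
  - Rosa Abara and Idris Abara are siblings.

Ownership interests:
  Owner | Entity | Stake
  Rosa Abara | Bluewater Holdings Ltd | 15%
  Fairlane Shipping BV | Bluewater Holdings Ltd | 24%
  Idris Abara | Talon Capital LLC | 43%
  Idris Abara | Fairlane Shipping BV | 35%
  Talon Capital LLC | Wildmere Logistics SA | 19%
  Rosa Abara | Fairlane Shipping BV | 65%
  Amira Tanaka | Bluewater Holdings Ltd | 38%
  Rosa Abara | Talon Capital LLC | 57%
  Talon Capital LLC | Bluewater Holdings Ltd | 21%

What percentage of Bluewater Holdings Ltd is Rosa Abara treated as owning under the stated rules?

By sibling attribution (R1), Rosa Abara is treated as also owning Idris Abara's interest in Talon Capital LLC, giving 57% + 43% = 100%.
By sibling attribution (R1), Rosa Abara is treated as also owning Idris Abara's interest in Fairlane Shipping BV, giving 65% + 35% = 100%.
Chain via Talon Capital LLC (R2): 100% × 21% = 21% of Bluewater Holdings Ltd.
Chain via Fairlane Shipping BV (R2): 100% × 24% = 24% of Bluewater Holdings Ltd.
Direct interest in Bluewater Holdings Ltd: 15%.
Aggregating (R3): 21% + 24% + 15% = 60%.

60%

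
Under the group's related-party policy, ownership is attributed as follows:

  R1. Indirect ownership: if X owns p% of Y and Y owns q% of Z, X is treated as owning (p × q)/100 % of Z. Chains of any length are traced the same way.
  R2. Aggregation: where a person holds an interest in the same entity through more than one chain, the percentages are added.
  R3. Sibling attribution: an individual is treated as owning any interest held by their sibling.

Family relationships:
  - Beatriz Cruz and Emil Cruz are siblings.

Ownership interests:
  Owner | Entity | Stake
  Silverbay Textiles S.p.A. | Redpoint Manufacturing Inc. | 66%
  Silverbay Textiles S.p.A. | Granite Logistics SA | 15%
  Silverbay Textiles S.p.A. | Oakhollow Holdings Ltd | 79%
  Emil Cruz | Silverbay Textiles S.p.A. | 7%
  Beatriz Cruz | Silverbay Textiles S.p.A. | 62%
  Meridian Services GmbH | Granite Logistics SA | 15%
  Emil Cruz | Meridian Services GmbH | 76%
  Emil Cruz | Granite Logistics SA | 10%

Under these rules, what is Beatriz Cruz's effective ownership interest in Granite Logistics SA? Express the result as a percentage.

31.75%

By sibling attribution (R3), Beatriz Cruz is treated as also owning Emil Cruz's interest in Silverbay Textiles S.p.A, giving 62% + 7% = 69%.
By sibling attribution (R3), Beatriz Cruz is treated as owning Emil Cruz's 76% interest in Meridian Services GmbH.
By sibling attribution (R3), Beatriz Cruz is treated as owning Emil Cruz's 10% interest in Granite Logistics SA.
Chain via Silverbay Textiles S.p.A. (R1): 69% × 15% = 10.35% of Granite Logistics SA.
Chain via Meridian Services GmbH (R1): 76% × 15% = 11.4% of Granite Logistics SA.
Direct interest in Granite Logistics SA: 10%.
Aggregating (R2): 10.35% + 11.4% + 10% = 31.75%.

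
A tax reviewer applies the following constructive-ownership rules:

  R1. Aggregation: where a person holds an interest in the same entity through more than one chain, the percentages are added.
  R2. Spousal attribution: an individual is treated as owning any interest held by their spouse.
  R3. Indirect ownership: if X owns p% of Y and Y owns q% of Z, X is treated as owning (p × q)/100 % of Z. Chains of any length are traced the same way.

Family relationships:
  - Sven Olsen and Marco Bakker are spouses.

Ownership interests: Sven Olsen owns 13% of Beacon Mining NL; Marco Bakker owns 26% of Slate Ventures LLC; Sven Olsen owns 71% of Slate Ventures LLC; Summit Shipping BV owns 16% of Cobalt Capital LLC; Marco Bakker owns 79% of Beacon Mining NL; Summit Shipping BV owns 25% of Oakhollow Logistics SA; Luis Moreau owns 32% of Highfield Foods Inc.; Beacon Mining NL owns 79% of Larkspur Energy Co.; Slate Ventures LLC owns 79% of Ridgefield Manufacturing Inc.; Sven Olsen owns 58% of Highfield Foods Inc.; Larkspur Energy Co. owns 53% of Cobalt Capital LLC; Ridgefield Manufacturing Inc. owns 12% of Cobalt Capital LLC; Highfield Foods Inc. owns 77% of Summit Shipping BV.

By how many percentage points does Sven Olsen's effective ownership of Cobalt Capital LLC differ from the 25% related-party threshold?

By spousal attribution (R2), Sven Olsen is treated as also owning Marco Bakker's interest in Slate Ventures LLC, giving 71% + 26% = 97%.
By spousal attribution (R2), Sven Olsen is treated as also owning Marco Bakker's interest in Beacon Mining NL, giving 13% + 79% = 92%.
Chain via Slate Ventures LLC → Ridgefield Manufacturing Inc. (R3): 97% × 79% × 12% = 9.1956% of Cobalt Capital LLC.
Chain via Beacon Mining NL → Larkspur Energy Co. (R3): 92% × 79% × 53% = 38.5204% of Cobalt Capital LLC.
Chain via Highfield Foods Inc. → Summit Shipping BV (R3): 58% × 77% × 16% = 7.1456% of Cobalt Capital LLC.
Aggregating (R1): 9.1956% + 38.5204% + 7.1456% = 54.8616%.
54.8616% exceeds the 25% threshold by 29.8616 percentage points.

29.8616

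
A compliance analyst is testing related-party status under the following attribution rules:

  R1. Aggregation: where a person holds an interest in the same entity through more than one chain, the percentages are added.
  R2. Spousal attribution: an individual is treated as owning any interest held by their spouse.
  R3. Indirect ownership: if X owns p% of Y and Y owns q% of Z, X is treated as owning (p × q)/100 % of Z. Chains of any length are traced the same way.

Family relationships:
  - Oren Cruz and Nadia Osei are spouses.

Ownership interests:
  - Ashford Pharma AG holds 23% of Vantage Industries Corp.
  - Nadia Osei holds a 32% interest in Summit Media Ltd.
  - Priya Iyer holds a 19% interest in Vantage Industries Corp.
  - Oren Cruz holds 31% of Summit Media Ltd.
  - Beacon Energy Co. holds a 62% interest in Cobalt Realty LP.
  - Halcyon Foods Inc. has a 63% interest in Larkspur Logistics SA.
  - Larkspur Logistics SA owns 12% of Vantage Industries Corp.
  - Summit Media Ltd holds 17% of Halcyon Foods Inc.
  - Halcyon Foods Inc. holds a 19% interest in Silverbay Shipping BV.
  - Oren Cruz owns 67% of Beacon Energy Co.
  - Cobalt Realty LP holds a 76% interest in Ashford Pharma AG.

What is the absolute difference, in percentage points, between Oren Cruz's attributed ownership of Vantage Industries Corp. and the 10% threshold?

1.929132

By spousal attribution (R2), Oren Cruz is treated as also owning Nadia Osei's interest in Summit Media Ltd, giving 31% + 32% = 63%.
Chain via Beacon Energy Co. → Cobalt Realty LP → Ashford Pharma AG (R3): 67% × 62% × 76% × 23% = 7.261192% of Vantage Industries Corp.
Chain via Summit Media Ltd → Halcyon Foods Inc. → Larkspur Logistics SA (R3): 63% × 17% × 63% × 12% = 0.809676% of Vantage Industries Corp.
Aggregating (R1): 7.261192% + 0.809676% = 8.070868%.
8.070868% falls short of the 10% threshold by 1.929132 percentage points.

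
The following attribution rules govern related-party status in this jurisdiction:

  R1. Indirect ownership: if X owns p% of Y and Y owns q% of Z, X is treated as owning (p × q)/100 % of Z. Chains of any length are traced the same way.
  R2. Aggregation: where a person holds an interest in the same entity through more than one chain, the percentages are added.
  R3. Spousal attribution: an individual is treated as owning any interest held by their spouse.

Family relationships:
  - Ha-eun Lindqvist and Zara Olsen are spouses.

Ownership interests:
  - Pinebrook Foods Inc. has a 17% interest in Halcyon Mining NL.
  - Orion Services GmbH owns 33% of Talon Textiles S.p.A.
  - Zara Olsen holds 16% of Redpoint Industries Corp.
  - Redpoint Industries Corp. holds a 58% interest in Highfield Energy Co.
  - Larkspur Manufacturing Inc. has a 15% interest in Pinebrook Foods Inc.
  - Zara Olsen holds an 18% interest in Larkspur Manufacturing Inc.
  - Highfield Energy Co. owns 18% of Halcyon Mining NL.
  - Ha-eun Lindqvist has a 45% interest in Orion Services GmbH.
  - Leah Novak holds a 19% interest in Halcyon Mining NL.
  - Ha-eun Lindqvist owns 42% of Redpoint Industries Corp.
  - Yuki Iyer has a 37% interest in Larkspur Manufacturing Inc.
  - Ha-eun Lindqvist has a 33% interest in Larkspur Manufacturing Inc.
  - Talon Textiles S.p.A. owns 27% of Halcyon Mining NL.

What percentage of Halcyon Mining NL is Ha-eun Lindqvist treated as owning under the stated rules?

11.3652%

By spousal attribution (R3), Ha-eun Lindqvist is treated as also owning Zara Olsen's interest in Larkspur Manufacturing Inc, giving 33% + 18% = 51%.
By spousal attribution (R3), Ha-eun Lindqvist is treated as also owning Zara Olsen's interest in Redpoint Industries Corp, giving 42% + 16% = 58%.
Chain via Larkspur Manufacturing Inc. → Pinebrook Foods Inc. (R1): 51% × 15% × 17% = 1.3005% of Halcyon Mining NL.
Chain via Orion Services GmbH → Talon Textiles S.p.A. (R1): 45% × 33% × 27% = 4.0095% of Halcyon Mining NL.
Chain via Redpoint Industries Corp. → Highfield Energy Co. (R1): 58% × 58% × 18% = 6.0552% of Halcyon Mining NL.
Aggregating (R2): 1.3005% + 4.0095% + 6.0552% = 11.3652%.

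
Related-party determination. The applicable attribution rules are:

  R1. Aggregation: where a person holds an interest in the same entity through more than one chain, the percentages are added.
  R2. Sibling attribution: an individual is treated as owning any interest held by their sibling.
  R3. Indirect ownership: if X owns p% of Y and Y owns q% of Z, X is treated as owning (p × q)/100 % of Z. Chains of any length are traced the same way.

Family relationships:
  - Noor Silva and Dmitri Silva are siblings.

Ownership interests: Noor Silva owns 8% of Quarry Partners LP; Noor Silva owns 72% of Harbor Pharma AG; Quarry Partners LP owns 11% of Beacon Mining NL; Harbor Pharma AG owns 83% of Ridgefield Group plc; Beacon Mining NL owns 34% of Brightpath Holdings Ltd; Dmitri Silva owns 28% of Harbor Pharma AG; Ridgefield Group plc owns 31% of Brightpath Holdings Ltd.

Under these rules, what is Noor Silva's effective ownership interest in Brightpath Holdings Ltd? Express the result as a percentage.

26.0292%

By sibling attribution (R2), Noor Silva is treated as also owning Dmitri Silva's interest in Harbor Pharma AG, giving 72% + 28% = 100%.
Chain via Quarry Partners LP → Beacon Mining NL (R3): 8% × 11% × 34% = 0.2992% of Brightpath Holdings Ltd.
Chain via Harbor Pharma AG → Ridgefield Group plc (R3): 100% × 83% × 31% = 25.73% of Brightpath Holdings Ltd.
Aggregating (R1): 0.2992% + 25.73% = 26.0292%.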